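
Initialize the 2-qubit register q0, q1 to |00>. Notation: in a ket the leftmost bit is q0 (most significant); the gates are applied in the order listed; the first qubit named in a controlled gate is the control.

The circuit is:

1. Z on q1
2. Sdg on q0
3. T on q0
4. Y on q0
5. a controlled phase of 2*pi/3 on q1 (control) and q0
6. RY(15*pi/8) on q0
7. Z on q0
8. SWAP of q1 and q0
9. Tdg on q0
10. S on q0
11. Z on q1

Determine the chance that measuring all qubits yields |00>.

Outcome |00> occurs with probability sin(pi/16)**2.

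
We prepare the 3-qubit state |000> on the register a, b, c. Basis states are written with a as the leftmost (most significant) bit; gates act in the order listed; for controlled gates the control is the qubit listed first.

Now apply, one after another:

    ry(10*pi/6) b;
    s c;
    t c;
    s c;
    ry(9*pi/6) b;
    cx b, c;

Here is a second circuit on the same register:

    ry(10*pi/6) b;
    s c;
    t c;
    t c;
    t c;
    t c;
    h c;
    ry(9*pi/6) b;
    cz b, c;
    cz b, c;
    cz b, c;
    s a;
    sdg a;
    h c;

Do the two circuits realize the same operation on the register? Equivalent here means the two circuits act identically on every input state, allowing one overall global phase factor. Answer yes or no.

No: there is an input state on which the two circuits produce genuinely different outputs (not merely differing by a phase).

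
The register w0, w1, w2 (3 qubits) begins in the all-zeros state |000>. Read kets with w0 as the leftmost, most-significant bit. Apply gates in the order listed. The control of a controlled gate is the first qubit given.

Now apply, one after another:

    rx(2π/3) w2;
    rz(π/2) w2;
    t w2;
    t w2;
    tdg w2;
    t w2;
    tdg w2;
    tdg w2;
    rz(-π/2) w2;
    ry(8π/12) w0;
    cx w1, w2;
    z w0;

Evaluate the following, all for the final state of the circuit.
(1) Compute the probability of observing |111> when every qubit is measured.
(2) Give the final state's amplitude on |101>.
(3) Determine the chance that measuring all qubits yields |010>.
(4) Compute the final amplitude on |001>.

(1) The probability of measuring |111> is 0. Key observation: the block from step 2 through step 9 cancels to the identity and can be dropped.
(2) The final state's coefficient on |101> equals 3*I/4.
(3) The probability of measuring |010> is 0.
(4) The amplitude on |001> is -sqrt(3)*I/4.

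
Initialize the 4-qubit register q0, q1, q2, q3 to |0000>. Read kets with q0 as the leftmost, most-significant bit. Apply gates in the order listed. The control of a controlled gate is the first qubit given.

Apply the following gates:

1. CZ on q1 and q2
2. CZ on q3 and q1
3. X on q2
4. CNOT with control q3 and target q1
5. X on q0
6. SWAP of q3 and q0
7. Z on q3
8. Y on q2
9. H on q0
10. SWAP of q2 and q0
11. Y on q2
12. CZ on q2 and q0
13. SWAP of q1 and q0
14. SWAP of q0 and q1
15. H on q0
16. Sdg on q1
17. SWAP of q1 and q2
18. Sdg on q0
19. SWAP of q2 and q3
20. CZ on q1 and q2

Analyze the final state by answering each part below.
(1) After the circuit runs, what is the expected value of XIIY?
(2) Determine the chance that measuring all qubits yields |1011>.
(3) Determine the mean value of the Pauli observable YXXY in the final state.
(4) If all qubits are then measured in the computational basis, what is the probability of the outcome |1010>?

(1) In the final state, XIIY has expectation 0.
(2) A full measurement returns |1011> with probability 0.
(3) The observable YXXY averages to 0.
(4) Outcome |1010> occurs with probability 1/4.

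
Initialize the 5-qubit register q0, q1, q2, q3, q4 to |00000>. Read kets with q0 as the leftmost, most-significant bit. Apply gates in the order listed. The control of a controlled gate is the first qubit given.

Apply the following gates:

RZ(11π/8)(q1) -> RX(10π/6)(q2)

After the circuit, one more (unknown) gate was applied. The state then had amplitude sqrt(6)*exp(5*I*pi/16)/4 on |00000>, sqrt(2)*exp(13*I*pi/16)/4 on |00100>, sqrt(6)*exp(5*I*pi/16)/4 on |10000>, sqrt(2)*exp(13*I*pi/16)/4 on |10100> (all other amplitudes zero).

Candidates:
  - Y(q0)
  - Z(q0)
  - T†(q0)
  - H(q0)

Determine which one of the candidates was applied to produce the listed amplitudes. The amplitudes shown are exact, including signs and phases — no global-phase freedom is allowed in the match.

It was H(q0) that produced the state shown.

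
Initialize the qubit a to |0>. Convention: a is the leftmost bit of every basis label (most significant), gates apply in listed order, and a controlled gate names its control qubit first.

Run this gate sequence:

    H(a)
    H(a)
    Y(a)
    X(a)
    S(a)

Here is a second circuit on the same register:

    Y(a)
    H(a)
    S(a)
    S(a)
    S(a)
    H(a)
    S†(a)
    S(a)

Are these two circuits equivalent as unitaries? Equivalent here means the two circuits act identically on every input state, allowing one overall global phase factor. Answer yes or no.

No: there is an input state on which the two circuits produce genuinely different outputs (not merely differing by a phase).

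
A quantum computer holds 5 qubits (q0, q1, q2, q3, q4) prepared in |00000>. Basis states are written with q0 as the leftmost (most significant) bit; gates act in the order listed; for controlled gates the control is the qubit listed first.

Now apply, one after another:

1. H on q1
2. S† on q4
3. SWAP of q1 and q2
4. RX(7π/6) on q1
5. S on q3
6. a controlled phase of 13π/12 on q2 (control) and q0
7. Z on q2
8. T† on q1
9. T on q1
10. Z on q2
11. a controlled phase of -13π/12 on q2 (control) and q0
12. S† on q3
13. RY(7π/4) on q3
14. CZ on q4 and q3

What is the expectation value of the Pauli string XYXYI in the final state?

The expectation value of XYXYI is 0.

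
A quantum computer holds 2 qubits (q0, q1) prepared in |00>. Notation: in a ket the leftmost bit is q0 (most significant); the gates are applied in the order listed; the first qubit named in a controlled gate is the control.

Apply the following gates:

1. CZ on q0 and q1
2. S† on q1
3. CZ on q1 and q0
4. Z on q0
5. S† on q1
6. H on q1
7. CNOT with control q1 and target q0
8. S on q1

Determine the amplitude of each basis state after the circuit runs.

After the circuit, the state carries amplitude sqrt(2)/2 on |00>, 0 on |01>, 0 on |10>, sqrt(2)*I/2 on |11>.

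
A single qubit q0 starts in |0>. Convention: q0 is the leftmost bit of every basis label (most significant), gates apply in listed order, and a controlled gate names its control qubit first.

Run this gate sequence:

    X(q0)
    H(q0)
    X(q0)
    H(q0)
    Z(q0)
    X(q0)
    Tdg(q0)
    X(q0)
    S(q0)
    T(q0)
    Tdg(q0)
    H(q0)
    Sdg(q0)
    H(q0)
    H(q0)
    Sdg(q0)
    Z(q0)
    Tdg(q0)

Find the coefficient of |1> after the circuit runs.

The amplitude on |1> is -sqrt(2)*exp(I*pi/4)/2.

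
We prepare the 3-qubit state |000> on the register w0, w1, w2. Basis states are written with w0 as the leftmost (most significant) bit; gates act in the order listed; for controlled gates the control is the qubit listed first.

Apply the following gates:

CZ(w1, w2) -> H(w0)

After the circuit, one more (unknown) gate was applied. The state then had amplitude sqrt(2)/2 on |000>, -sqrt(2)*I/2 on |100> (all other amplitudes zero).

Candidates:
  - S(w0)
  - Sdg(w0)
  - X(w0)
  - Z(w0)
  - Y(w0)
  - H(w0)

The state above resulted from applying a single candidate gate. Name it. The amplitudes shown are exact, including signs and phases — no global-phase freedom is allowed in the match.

It was Sdg(w0) that produced the state shown.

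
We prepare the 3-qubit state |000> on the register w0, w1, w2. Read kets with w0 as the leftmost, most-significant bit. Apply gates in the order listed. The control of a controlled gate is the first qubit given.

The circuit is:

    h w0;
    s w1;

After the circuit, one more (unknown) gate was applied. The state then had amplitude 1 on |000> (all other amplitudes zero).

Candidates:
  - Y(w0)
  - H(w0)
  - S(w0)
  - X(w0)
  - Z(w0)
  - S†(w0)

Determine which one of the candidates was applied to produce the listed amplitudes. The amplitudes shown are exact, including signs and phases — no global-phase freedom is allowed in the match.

The applied gate was H(w0).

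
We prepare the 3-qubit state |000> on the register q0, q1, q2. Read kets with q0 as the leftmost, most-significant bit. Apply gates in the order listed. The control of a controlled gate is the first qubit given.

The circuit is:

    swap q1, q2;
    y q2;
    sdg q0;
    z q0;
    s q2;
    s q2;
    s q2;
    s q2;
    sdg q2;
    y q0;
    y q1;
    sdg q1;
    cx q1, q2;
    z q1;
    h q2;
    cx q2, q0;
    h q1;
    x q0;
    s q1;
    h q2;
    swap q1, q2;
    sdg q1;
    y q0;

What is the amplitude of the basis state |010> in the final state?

The final state's coefficient on |010> equals -sqrt(2)*I/4. Key observation: gates 5-8 undo each other exactly, leaving only the rest of the circuit to track.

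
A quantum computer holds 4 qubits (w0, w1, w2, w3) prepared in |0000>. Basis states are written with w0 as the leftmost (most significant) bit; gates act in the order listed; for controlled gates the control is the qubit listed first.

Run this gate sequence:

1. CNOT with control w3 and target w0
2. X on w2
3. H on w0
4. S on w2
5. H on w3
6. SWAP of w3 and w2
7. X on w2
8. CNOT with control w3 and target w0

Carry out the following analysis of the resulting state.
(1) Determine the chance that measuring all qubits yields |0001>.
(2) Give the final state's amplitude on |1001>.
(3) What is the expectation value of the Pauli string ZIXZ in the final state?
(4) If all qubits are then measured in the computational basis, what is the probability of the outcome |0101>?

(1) A full measurement returns |0001> with probability 1/4.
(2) The amplitude on |1001> is I/2.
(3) The expectation value of ZIXZ is 0.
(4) A full measurement returns |0101> with probability 0.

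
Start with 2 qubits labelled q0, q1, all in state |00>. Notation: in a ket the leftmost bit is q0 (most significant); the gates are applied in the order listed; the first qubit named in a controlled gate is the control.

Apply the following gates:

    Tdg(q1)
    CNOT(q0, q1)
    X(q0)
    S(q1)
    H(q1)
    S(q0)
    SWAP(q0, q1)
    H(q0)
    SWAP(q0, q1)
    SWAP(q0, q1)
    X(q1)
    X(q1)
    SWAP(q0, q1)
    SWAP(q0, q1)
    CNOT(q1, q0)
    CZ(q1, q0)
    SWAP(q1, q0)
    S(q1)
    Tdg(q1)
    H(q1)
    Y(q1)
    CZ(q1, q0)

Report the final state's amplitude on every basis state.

The resulting statevector has amplitude 0 on |00>, 0 on |01>, sqrt(2)*exp(I*pi/4)/2 on |10>, -sqrt(2)*exp(I*pi/4)/2 on |11>. Key observation: the block from step 9 through step 14 cancels to the identity and can be dropped.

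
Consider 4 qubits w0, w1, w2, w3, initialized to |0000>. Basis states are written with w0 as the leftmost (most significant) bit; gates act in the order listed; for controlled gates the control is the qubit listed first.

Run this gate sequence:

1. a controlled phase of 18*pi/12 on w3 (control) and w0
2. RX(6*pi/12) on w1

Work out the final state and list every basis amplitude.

After the circuit, the state carries amplitude sqrt(2)/2 on |0000>, -sqrt(2)*I/2 on |0100>, and 0 on every other basis state.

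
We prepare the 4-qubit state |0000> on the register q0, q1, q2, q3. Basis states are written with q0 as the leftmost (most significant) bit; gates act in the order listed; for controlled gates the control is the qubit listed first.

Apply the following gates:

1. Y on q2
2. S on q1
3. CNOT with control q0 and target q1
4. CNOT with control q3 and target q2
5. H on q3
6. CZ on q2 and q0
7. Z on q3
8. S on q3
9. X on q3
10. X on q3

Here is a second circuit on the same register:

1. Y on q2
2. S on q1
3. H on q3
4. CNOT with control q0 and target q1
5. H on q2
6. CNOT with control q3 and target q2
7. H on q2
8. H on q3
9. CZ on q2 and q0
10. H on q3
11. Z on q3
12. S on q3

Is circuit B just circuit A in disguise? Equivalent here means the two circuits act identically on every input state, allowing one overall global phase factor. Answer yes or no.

No, they are not equivalent — no single phase factor reconciles the two unitaries.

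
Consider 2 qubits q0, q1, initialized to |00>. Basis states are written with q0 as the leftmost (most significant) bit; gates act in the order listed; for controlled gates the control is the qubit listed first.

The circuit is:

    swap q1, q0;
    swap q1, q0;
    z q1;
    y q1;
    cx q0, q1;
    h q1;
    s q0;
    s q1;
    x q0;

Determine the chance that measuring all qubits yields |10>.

The probability of measuring |10> is 1/2.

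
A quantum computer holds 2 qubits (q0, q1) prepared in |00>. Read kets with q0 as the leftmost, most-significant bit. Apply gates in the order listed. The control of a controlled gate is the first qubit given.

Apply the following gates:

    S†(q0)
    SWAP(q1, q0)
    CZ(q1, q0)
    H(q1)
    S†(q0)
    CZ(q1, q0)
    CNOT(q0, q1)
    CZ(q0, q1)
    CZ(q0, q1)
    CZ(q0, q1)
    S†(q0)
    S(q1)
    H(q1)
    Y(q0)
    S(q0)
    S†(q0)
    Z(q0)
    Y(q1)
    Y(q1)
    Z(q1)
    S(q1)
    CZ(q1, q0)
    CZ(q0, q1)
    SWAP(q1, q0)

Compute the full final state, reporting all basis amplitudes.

After the circuit, the state carries amplitude 0 on |00>, 1/2 - I/2 on |01>, 0 on |10>, -1/2 + I/2 on |11>.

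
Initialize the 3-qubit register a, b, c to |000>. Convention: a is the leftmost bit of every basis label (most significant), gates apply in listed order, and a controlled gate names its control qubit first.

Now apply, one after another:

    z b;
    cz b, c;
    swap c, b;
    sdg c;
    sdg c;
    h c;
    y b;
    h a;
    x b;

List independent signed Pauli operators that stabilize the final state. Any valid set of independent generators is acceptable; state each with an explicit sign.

The final state is stabilized by the group generated by +XII, +IIX, +IZI; other independent generating sets are equally valid.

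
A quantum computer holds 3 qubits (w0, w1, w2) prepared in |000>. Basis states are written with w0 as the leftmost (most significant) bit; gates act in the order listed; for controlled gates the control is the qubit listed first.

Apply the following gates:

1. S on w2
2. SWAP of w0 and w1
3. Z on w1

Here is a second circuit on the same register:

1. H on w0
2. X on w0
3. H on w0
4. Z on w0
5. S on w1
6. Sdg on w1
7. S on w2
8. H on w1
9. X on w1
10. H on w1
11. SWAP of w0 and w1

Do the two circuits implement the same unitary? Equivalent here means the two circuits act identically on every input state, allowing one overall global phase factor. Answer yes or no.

No, they are not equivalent — no single phase factor reconciles the two unitaries.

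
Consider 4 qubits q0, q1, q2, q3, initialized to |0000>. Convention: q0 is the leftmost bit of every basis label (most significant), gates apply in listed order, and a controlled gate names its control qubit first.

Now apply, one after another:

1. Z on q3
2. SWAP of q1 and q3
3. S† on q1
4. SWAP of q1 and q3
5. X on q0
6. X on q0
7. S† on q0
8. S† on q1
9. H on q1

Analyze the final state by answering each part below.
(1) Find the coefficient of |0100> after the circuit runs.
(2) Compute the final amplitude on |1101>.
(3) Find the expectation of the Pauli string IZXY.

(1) |0100> carries amplitude sqrt(2)/2 in the final state. Key observation: gates 5-6 undo each other exactly, leaving only the rest of the circuit to track.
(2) The final state's coefficient on |1101> equals 0.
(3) The observable IZXY averages to 0.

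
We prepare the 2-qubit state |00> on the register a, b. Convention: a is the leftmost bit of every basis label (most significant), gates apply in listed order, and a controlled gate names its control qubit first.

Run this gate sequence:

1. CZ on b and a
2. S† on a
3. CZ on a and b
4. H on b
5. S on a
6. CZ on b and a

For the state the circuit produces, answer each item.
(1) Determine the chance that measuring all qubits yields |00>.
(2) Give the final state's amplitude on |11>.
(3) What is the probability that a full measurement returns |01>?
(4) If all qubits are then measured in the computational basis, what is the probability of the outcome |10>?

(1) A full measurement returns |00> with probability 1/2.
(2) The amplitude on |11> is 0.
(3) The probability of measuring |01> is 1/2.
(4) A full measurement returns |10> with probability 0.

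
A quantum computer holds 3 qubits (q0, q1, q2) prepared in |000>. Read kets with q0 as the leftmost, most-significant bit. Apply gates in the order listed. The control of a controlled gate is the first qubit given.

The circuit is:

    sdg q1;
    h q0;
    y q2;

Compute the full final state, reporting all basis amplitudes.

After the circuit, the state carries amplitude sqrt(2)*I/2 on |001>, sqrt(2)*I/2 on |101>, and 0 on every other basis state.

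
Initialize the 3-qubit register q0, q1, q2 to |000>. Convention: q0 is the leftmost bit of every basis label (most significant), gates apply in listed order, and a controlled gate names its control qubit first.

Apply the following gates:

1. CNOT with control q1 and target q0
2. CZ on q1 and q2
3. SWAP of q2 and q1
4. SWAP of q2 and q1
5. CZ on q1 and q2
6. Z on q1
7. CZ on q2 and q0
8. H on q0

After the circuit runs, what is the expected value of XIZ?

In the final state, XIZ has expectation 1. Key observation: the block from step 2 through step 5 cancels to the identity and can be dropped.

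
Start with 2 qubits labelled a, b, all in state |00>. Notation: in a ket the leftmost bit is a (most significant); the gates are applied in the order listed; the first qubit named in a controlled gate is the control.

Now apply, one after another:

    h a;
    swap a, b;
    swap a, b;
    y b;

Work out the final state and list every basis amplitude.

After the circuit, the state carries amplitude 0 on |00>, sqrt(2)*I/2 on |01>, 0 on |10>, sqrt(2)*I/2 on |11>.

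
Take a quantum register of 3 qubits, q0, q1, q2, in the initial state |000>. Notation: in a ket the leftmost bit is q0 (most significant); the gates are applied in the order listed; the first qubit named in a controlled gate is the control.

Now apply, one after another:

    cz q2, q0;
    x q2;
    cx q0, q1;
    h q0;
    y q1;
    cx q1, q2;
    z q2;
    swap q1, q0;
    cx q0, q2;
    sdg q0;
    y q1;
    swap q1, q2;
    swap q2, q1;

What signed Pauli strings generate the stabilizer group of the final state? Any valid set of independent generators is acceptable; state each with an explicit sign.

The stabilizer group can be generated by -IXI, -ZII, -IIZ, among other valid generating sets.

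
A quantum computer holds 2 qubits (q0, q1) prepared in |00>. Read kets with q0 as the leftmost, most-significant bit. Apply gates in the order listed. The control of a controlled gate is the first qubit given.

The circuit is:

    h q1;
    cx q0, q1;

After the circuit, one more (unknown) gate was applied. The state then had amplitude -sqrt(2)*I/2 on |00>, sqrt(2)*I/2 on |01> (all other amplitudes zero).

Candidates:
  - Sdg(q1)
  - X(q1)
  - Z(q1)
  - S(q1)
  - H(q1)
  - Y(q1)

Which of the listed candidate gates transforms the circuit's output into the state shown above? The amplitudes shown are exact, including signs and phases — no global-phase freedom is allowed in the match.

The applied gate was Y(q1).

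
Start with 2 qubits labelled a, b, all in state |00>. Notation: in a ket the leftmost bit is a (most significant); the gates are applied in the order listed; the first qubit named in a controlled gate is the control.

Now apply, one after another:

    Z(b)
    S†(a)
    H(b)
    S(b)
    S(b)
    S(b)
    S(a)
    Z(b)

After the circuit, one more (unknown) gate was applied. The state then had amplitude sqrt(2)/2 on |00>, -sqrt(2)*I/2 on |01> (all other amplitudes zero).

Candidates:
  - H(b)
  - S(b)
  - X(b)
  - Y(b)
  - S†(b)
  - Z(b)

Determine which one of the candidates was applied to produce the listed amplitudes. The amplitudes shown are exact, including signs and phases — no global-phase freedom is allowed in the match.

It was Z(b) that produced the state shown.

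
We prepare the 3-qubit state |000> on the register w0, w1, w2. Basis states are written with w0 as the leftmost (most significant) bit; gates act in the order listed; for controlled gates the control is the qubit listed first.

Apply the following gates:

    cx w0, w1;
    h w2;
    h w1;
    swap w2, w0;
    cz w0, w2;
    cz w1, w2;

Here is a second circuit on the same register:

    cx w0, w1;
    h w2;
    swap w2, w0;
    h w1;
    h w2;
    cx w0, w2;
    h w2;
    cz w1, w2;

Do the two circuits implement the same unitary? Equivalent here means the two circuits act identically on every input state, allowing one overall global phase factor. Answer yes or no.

Yes: on every input state the two circuits agree up to one overall phase factor.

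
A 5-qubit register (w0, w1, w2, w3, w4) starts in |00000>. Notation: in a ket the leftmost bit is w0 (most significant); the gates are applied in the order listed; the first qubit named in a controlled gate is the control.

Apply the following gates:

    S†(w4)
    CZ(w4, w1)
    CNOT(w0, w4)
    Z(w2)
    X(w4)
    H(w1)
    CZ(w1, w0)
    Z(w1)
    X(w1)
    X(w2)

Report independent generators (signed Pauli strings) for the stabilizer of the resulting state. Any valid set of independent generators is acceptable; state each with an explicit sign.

The stabilizer group can be generated by -IXIII, +ZIIII, -IIZII, +IIIZI, -IIIIZ, among other valid generating sets.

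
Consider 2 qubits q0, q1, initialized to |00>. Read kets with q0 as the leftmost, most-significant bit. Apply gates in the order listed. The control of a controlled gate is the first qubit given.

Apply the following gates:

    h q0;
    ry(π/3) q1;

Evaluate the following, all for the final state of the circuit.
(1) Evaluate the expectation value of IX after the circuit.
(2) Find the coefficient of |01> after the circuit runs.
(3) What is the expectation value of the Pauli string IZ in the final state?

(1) The observable IX averages to sqrt(3)/2.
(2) |01> carries amplitude sqrt(2)/4 in the final state.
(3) In the final state, IZ has expectation 1/2.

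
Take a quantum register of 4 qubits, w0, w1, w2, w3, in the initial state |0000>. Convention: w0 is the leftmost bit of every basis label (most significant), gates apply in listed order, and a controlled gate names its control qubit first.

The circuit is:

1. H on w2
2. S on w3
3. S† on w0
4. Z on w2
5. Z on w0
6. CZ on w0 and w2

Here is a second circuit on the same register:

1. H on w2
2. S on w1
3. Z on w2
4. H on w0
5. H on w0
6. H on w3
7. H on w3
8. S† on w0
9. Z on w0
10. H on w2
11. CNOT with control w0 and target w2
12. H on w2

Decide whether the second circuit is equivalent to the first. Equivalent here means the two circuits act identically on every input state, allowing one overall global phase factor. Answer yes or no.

No, they are not equivalent — no single phase factor reconciles the two unitaries.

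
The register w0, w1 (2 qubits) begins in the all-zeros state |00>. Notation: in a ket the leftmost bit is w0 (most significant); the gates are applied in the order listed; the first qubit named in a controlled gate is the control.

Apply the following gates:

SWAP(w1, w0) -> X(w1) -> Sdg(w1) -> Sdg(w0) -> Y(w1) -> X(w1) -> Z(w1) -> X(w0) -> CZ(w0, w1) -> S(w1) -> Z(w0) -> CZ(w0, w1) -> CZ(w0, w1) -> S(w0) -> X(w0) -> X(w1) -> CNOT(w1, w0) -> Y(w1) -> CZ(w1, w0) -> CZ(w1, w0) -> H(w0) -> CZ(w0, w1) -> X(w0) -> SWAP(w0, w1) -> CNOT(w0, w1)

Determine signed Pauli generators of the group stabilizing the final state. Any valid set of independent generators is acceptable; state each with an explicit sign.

The stabilizer group can be generated by -IX, -ZI, among other valid generating sets.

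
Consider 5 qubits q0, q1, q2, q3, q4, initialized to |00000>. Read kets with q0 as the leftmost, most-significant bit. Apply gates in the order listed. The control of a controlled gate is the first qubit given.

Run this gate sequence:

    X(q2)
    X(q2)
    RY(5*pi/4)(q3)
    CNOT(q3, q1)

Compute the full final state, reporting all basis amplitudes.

After the circuit, the state carries amplitude -sqrt(2 - sqrt(2))/2 on |00000>, sqrt(sqrt(2) + 2)/2 on |01010>, and 0 on every other basis state. Key observation: gates 1-2 undo each other exactly, leaving only the rest of the circuit to track.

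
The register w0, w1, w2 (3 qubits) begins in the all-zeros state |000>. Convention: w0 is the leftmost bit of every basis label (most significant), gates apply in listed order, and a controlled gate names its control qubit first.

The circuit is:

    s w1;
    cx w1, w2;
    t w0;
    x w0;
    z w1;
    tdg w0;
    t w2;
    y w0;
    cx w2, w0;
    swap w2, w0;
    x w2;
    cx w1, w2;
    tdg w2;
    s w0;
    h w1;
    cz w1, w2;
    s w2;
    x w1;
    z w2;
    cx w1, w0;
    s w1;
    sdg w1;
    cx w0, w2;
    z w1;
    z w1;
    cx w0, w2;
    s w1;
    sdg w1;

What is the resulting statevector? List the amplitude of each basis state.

After the circuit, the state carries amplitude -sqrt(2)*I/2 on |001>, sqrt(2)*I/2 on |111>, and 0 on every other basis state.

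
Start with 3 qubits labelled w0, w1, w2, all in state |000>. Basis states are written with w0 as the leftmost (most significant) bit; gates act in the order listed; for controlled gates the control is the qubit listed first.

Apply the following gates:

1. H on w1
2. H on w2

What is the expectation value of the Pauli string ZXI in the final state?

The expectation value of ZXI is 1.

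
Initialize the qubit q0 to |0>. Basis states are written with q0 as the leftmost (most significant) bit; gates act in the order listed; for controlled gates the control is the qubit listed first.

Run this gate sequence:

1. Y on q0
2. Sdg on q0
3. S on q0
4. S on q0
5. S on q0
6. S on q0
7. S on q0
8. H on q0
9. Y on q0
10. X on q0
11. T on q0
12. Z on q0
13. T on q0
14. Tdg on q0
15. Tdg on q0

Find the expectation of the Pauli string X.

The observable X averages to -1. Key observation: the block from step 3 through step 6 cancels to the identity and can be dropped.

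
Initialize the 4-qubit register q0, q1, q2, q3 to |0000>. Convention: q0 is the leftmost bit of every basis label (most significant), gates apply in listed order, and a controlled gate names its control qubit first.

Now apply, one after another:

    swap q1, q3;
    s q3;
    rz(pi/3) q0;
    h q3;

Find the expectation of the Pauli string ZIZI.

In the final state, ZIZI has expectation 1.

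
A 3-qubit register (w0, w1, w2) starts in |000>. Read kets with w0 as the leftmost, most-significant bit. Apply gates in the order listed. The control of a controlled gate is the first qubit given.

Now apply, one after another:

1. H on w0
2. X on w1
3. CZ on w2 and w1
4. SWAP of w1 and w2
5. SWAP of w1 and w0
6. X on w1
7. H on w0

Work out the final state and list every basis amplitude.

The final amplitudes are 0 on |000>, 1/2 on |001>, 0 on |010>, 1/2 on |011>, 0 on |100>, 1/2 on |101>, 0 on |110>, 1/2 on |111>.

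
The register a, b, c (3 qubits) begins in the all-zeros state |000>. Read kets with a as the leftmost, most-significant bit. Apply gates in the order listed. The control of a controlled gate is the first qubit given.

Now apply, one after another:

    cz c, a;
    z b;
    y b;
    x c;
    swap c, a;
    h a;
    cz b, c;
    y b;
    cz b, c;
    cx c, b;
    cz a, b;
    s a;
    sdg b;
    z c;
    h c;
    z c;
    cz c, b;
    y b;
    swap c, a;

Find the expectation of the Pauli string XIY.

The expectation value of XIY is 1.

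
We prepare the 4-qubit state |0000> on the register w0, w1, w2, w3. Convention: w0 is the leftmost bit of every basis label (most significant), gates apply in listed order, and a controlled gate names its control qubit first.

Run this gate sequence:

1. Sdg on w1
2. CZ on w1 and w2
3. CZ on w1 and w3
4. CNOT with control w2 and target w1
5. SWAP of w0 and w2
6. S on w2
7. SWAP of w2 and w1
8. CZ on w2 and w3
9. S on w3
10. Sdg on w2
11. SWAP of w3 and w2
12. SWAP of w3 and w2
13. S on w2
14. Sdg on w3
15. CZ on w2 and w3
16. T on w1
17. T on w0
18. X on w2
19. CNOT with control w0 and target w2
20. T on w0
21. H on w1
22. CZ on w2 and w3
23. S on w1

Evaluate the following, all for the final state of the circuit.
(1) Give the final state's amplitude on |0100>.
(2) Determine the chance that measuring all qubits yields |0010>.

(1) The amplitude on |0100> is 0. Key observation: gates 8-15 undo each other exactly, leaving only the rest of the circuit to track.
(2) The probability of measuring |0010> is 1/2.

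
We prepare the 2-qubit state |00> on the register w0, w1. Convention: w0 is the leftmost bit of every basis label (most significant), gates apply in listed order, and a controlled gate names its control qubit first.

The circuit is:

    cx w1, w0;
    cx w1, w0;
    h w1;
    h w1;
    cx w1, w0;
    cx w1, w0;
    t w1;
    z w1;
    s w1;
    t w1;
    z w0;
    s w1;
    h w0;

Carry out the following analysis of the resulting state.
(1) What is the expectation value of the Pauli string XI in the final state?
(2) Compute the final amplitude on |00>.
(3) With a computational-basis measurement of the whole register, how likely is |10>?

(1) The observable XI averages to 1. Key observation: gates 1-6 undo each other exactly, leaving only the rest of the circuit to track.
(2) |00> carries amplitude sqrt(2)/2 in the final state.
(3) The probability of measuring |10> is 1/2.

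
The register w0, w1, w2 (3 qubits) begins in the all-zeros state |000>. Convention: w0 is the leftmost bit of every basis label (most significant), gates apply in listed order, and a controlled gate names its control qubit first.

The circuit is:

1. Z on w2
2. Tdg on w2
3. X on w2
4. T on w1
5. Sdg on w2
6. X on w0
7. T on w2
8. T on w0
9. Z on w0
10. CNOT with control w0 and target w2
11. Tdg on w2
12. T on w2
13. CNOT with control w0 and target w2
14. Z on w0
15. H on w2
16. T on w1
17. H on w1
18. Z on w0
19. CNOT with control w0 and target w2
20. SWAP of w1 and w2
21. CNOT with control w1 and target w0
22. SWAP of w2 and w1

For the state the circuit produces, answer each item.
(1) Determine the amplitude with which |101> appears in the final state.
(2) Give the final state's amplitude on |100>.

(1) The final state's coefficient on |101> equals 0. Key observation: gates 9-14 undo each other exactly, leaving only the rest of the circuit to track.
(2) The amplitude on |100> is 1/2.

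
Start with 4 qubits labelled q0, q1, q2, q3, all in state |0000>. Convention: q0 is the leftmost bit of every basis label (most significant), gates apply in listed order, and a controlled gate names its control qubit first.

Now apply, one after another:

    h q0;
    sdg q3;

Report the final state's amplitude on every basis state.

The final amplitudes are sqrt(2)/2 on |0000>, sqrt(2)/2 on |1000>, and 0 on every other basis state.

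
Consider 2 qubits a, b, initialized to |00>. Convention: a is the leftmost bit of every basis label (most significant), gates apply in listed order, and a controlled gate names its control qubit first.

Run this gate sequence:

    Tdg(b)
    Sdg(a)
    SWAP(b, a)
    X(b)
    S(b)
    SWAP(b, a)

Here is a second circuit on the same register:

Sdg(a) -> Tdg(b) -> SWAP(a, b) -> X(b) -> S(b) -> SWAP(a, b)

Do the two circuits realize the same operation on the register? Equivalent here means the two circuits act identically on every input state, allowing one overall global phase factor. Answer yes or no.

Yes — the two circuits implement the same unitary up to a global phase.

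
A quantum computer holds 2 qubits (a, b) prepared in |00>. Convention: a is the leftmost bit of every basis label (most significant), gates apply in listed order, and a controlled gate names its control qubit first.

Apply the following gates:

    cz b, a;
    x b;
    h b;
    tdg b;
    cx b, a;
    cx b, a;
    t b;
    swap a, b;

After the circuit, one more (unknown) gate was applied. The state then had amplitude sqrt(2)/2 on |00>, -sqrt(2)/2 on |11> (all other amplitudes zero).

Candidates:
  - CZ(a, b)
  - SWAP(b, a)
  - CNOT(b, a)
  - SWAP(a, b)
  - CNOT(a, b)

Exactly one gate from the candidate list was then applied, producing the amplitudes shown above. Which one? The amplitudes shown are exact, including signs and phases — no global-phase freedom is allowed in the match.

The unique candidate consistent with the amplitudes is CNOT(a, b). Key observation: gates 4-7 undo each other exactly, leaving only the rest of the circuit to track.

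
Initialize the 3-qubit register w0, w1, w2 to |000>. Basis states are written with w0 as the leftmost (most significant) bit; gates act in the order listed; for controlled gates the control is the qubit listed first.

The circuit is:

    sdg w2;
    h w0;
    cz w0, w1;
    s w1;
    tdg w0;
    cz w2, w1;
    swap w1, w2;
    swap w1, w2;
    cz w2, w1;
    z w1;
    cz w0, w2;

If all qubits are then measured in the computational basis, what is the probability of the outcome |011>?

Outcome |011> occurs with probability 0.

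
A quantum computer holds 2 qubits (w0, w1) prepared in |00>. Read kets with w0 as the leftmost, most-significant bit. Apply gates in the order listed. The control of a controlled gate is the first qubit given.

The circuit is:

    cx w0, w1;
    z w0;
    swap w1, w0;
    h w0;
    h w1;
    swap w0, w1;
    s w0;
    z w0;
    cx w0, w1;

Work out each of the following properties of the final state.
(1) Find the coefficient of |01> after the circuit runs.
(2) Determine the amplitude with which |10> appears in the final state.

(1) |01> carries amplitude 1/2 in the final state.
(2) The amplitude on |10> is -I/2.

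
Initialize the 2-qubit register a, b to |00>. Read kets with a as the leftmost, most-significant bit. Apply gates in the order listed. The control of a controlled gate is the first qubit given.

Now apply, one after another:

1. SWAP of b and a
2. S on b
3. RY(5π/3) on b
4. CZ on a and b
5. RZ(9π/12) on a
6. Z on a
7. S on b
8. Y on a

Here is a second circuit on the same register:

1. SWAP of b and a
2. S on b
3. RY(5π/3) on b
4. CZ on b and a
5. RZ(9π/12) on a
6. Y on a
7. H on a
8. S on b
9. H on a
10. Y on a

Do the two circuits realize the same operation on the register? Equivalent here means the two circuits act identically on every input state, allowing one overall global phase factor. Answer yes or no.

No — the two circuits implement different unitaries, even allowing a global phase.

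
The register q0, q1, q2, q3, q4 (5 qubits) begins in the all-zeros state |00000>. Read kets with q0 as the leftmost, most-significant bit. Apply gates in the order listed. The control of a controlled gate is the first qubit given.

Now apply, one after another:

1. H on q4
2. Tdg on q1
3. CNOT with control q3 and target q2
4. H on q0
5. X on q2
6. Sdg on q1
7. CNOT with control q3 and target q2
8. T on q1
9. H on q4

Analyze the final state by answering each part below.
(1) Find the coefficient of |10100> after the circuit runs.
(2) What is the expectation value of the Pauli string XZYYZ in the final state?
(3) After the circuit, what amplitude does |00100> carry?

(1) |10100> carries amplitude sqrt(2)/2 in the final state.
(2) In the final state, XZYYZ has expectation 0.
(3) |00100> carries amplitude sqrt(2)/2 in the final state.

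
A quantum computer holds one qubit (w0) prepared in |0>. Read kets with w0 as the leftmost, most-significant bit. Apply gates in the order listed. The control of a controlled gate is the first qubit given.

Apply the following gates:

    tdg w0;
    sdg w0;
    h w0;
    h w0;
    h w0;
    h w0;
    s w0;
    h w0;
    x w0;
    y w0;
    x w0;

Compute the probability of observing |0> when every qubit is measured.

The probability of measuring |0> is 1/2. Key observation: gates 2-7 undo each other exactly, leaving only the rest of the circuit to track.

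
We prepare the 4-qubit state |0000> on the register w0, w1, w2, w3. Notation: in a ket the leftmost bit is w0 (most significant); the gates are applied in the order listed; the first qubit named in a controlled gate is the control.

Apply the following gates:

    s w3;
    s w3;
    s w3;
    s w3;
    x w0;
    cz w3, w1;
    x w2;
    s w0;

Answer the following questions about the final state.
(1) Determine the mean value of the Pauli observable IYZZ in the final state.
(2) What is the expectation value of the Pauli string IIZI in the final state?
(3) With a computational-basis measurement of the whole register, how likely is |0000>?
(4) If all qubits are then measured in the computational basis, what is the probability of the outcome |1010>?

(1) In the final state, IYZZ has expectation 0. Key observation: steps 1-4 multiply out to the identity, so the circuit reduces to the remaining gates.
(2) The expectation value of IIZI is -1.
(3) The probability of measuring |0000> is 0.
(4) Outcome |1010> occurs with probability 1.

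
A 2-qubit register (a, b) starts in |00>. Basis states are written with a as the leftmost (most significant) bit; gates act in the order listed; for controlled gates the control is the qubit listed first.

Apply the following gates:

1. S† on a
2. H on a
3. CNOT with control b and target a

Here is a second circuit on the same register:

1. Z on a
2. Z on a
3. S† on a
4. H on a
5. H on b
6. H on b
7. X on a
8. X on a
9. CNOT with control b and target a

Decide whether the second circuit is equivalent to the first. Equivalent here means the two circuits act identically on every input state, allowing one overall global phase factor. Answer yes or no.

Yes — the two circuits implement the same unitary up to a global phase.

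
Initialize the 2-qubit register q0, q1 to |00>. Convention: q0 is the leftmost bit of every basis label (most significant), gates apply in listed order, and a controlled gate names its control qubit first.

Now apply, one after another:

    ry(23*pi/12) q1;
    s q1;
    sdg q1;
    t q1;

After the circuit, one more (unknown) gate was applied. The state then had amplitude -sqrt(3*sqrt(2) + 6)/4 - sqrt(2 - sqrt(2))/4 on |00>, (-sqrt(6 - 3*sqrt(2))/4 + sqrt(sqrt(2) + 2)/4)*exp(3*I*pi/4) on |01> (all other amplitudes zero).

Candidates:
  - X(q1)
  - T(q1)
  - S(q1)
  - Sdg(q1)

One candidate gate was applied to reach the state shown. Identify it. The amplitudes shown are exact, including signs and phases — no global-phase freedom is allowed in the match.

It was S(q1) that produced the state shown.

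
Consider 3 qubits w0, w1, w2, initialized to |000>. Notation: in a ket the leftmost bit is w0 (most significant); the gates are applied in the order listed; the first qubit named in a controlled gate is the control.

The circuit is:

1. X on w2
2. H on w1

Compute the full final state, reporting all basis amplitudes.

The resulting statevector has amplitude sqrt(2)/2 on |001>, sqrt(2)/2 on |011>, and 0 on every other basis state.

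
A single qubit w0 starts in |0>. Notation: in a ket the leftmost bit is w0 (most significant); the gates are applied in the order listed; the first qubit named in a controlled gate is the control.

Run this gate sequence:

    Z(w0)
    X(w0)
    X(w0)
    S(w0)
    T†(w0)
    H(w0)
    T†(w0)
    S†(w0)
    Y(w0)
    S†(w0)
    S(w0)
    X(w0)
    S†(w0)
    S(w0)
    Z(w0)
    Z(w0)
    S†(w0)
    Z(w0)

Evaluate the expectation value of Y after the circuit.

The observable Y averages to sqrt(2)/2.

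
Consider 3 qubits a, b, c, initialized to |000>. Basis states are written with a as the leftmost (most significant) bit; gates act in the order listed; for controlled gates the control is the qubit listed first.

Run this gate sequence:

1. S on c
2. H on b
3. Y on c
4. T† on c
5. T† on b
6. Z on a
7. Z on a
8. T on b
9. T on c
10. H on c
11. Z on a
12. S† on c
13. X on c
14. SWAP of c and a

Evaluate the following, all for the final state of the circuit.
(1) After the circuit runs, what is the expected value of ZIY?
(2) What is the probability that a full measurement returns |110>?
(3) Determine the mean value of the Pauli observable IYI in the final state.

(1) In the final state, ZIY has expectation 0. Key observation: the block from step 4 through step 9 cancels to the identity and can be dropped.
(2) A full measurement returns |110> with probability 1/4.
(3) In the final state, IYI has expectation 0.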